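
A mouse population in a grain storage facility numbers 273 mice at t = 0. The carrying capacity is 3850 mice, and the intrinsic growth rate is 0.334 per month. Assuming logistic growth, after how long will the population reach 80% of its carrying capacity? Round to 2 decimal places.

11.85 months

A = (K − N₀)/N₀ = (3850 − 273)/273 = 13.103.
Solve 3850/(1 + 13.103·e^(−0.334t)) = 3080: 1 + 13.103·e^(−0.334t) = 1.25, so e^(−0.334t) = 0.0190802.
−0.334·t = ln(0.0190802) = -3.9591, so t = 3.9591/0.334 = 11.854.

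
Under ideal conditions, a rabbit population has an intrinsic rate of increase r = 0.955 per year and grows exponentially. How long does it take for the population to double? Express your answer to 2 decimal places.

0.73 years

Doubling time t_d = ln(2)/r = 0.6931/0.955 = 0.72581.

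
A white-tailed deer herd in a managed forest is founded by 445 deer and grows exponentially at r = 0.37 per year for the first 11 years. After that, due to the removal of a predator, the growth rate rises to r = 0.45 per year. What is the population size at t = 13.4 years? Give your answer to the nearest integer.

76732 deer

Phase 1: N(11) = 445·e^(0.37×11) = 445·e^4.07 = 26057.8.
Phase 2 runs for 13.4 − 11 = 2.4 years at r = 0.45.
N(13.4) = 26057.8·e^(0.45×2.4) = 26057.8·e^1.08 = 76732.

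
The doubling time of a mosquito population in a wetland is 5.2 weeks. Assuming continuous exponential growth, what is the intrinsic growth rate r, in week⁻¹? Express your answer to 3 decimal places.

0.133 per week

r = ln(2)/t_d = 0.6931/5.2 = 0.1333.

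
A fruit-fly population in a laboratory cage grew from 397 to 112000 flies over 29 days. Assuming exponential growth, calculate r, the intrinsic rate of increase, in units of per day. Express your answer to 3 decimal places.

From N(t) = N₀·e^(rt): e^(r·29) = 112000/397 = 282.12.
r·29 = ln(282.12) = 5.6423, so r = 5.6423/29 = 0.19456.

0.195 per day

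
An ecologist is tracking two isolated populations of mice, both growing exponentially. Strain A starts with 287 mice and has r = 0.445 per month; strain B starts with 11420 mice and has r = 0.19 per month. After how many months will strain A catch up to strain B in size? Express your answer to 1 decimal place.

14.4 months

Set 287·e^(0.445t) = 11420·e^(0.19t).
e^((0.445 − 0.19)t) = 11420/287 → e^(0.255·t) = 39.791.
0.255·t = ln(39.791) = 3.6836, so t = 3.6836/0.255 = 14.446.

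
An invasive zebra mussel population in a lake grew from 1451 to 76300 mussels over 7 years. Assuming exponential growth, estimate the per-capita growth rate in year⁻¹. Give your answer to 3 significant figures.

0.566 per year

From N(t) = N₀·e^(rt): e^(r·7) = 76300/1451 = 52.584.
r·7 = ln(52.584) = 3.9624, so r = 3.9624/7 = 0.56606.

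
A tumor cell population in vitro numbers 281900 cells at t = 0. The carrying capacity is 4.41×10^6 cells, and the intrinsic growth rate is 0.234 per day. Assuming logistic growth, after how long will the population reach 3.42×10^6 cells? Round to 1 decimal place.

16.8 days

A = (K − N₀)/N₀ = (4.41×10^6 − 281900)/281900 = 14.644.
Solve 4.41×10^6/(1 + 14.644·e^(−0.234t)) = 3.42×10^6: 1 + 14.644·e^(−0.234t) = 1.2895, so e^(−0.234t) = 0.0197676.
−0.234·t = ln(0.0197676) = -3.9237, so t = 3.9237/0.234 = 16.768.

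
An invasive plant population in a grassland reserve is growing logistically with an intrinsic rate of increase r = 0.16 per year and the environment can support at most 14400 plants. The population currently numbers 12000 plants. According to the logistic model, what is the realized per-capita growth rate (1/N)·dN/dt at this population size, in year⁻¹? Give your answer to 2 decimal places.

0.03 per year

(1/N)·dN/dt = r(1 − N/K) = 0.16 × (1 − 12000/14400).
= 0.16 × 0.16667 = 0.026667.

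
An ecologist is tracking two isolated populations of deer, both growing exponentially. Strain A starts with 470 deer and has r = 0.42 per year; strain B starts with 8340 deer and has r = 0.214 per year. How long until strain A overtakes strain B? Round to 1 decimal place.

Set 470·e^(0.42t) = 8340·e^(0.214t).
e^((0.42 − 0.214)t) = 8340/470 → e^(0.206·t) = 17.745.
0.206·t = ln(17.745) = 2.8761, so t = 2.8761/0.206 = 13.962.

14.0 years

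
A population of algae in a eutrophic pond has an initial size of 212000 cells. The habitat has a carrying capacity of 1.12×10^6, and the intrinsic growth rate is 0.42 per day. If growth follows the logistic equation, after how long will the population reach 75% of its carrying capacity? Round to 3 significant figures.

6.08 days

A = (K − N₀)/N₀ = (1.12×10^6 − 212000)/212000 = 4.283.
Solve 1.12×10^6/(1 + 4.283·e^(−0.42t)) = 840000: 1 + 4.283·e^(−0.42t) = 1.3333, so e^(−0.42t) = 0.0778267.
−0.42·t = ln(0.0778267) = -2.5533, so t = 2.5533/0.42 = 6.0792.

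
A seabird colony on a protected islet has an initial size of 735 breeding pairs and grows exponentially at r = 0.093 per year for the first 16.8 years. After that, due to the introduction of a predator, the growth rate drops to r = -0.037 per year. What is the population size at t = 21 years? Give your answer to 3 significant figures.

3000 breeding pairs

Phase 1: N(16.8) = 735·e^(0.093×16.8) = 735·e^1.562 = 3506.14.
Phase 2 runs for 21 − 16.8 = 4.2 years at r = -0.037.
N(21) = 3506.14·e^(-0.037×4.2) = 3506.14·e^-0.1554 = 3001.51.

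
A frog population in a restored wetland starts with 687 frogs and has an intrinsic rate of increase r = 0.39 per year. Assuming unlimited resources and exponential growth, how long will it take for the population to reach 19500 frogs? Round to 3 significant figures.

Set N₀·e^(rt) = 19500: e^(0.39·t) = 19500/687 = 28.384.
0.39·t = ln(28.384) = 3.3458, so t = 3.3458/0.39 = 8.5791.

8.58 years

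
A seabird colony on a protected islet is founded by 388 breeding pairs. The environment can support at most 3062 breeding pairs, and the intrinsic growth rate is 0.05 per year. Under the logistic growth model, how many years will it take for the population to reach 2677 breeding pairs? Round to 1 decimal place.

77.4 years

A = (K − N₀)/N₀ = (3062 − 388)/388 = 6.8918.
Solve 3062/(1 + 6.8918·e^(−0.05t)) = 2677: 1 + 6.8918·e^(−0.05t) = 1.1438, so e^(−0.05t) = 0.0208681.
−0.05·t = ln(0.0208681) = -3.8695, so t = 3.8695/0.05 = 77.391.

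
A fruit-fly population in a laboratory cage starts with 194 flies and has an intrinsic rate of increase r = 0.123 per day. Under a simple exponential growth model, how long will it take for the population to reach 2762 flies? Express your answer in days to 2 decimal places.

21.59 days

Set N₀·e^(rt) = 2762: e^(0.123·t) = 2762/194 = 14.237.
0.123·t = ln(14.237) = 2.6559, so t = 2.6559/0.123 = 21.592.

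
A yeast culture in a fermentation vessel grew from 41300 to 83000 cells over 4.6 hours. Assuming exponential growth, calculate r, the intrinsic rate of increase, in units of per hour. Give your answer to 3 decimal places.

0.152 per hour

From N(t) = N₀·e^(rt): e^(r·4.6) = 83000/41300 = 2.0097.
r·4.6 = ln(2.0097) = 0.69798, so r = 0.69798/4.6 = 0.15173.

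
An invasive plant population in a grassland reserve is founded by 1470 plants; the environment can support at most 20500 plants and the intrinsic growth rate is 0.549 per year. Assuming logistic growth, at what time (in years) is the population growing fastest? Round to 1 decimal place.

Logistic growth is fastest at N = K/2 = 10250.
A = (K − N₀)/N₀ = 12.946. Set K/(1 + A·e^(−rt)) = K/2 → A·e^(−rt) = 1.
e^(−0.549t) = 1/12.946 = 0.0772465, so t = ln(12.946)/0.549 = 2.5608/0.549 = 4.6644.

4.7 years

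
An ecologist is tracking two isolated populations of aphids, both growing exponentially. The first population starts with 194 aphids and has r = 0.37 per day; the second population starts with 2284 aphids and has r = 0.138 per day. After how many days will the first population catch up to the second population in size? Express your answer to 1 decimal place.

10.6 days

Set 194·e^(0.37t) = 2284·e^(0.138t).
e^((0.37 − 0.138)t) = 2284/194 → e^(0.232·t) = 11.773.
0.232·t = ln(11.773) = 2.4658, so t = 2.4658/0.232 = 10.629.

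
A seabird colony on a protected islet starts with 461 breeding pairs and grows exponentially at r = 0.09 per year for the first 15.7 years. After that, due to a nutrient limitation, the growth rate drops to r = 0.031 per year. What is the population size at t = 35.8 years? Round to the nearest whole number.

Phase 1: N(15.7) = 461·e^(0.09×15.7) = 461·e^1.413 = 1893.91.
Phase 2 runs for 35.8 − 15.7 = 20.1 years at r = 0.031.
N(35.8) = 1893.91·e^(0.031×20.1) = 1893.91·e^0.6231 = 3531.57.

3532 breeding pairs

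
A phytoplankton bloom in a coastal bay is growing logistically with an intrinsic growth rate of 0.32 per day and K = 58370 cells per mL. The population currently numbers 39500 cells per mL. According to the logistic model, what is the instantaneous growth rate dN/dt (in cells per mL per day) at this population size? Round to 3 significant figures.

dN/dt = rN(1 − N/K) = 0.32 × 39500 × (1 − 39500/58370).
1 − 39500/58370 = 0.32328; dN/dt = 0.32 × 39500 × 0.32328 = 4086.3.

4090 cells per mL per day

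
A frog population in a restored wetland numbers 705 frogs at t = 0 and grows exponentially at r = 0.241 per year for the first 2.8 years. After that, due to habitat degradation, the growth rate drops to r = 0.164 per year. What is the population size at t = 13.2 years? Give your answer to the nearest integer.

Phase 1: N(2.8) = 705·e^(0.241×2.8) = 705·e^0.6748 = 1384.37.
Phase 2 runs for 13.2 − 2.8 = 10.4 years at r = 0.164.
N(13.2) = 1384.37·e^(0.164×10.4) = 1384.37·e^1.706 = 7620.5.

7621 frogs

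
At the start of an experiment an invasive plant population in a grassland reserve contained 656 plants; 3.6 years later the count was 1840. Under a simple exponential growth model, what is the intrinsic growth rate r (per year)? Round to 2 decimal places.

From N(t) = N₀·e^(rt): e^(r·3.6) = 1840/656 = 2.8049.
r·3.6 = ln(2.8049) = 1.0314, so r = 1.0314/3.6 = 0.28649.

0.29 per year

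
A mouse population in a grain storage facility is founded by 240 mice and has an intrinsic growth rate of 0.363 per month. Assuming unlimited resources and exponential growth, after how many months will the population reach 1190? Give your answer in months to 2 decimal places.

Set N₀·e^(rt) = 1190: e^(0.363·t) = 1190/240 = 4.9583.
0.363·t = ln(4.9583) = 1.6011, so t = 1.6011/0.363 = 4.4107.

4.41 months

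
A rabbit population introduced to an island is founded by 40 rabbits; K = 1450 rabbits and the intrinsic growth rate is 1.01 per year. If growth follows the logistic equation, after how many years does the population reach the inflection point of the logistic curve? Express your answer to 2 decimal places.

3.53 years

Logistic growth is fastest at N = K/2 = 725.
A = (K − N₀)/N₀ = 35.25. Set K/(1 + A·e^(−rt)) = K/2 → A·e^(−rt) = 1.
e^(−1.01t) = 1/35.25 = 0.0283688, so t = ln(35.25)/1.01 = 3.5625/1.01 = 3.5272.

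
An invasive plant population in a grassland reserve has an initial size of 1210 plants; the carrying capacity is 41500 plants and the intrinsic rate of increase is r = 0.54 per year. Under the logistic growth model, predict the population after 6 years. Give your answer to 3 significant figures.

A = (K − N₀)/N₀ = (41500 − 1210)/1210 = 33.298.
N(t) = K/(1 + A·e^(−rt)) = 41500/(1 + 33.298×e^(−0.54×6)).
e^(−3.24) = 0.039164; denominator = 1 + 33.298×0.039164 = 2.3041.
N = 41500/2.3041 = 18011.7.

18000 plants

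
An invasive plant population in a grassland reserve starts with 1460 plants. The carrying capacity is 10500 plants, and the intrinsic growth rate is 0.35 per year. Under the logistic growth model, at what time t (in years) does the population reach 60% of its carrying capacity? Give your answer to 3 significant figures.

6.37 years

A = (K − N₀)/N₀ = (10500 − 1460)/1460 = 6.1918.
Solve 10500/(1 + 6.1918·e^(−0.35t)) = 6300: 1 + 6.1918·e^(−0.35t) = 1.6667, so e^(−0.35t) = 0.10767.
−0.35·t = ln(0.10767) = -2.2287, so t = 2.2287/0.35 = 6.3677.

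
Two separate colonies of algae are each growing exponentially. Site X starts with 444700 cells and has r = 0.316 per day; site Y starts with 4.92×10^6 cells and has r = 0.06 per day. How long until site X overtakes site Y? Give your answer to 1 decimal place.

Set 444700·e^(0.316t) = 4.92×10^6·e^(0.06t).
e^((0.316 − 0.06)t) = 4.92×10^6/444700 → e^(0.256·t) = 11.064.
0.256·t = ln(11.064) = 2.4037, so t = 2.4037/0.256 = 9.3893.

9.4 days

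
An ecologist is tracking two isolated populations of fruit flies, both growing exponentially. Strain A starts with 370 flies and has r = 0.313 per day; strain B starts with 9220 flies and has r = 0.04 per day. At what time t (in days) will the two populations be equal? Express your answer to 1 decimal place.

Set 370·e^(0.313t) = 9220·e^(0.04t).
e^((0.313 − 0.04)t) = 9220/370 → e^(0.273·t) = 24.919.
0.273·t = ln(24.919) = 3.2156, so t = 3.2156/0.273 = 11.779.

11.8 days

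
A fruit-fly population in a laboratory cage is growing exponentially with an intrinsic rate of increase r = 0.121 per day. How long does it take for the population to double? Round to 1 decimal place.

5.7 days

Doubling time t_d = ln(2)/r = 0.6931/0.121 = 5.7285.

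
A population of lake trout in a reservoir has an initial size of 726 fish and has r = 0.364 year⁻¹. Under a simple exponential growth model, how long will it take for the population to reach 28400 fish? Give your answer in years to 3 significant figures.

10.1 years

Set N₀·e^(rt) = 28400: e^(0.364·t) = 28400/726 = 39.118.
0.364·t = ln(39.118) = 3.6666, so t = 3.6666/0.364 = 10.073.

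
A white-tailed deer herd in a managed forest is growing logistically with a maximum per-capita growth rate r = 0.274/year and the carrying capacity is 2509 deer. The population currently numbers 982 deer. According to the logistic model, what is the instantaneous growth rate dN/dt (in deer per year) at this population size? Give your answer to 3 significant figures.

dN/dt = rN(1 − N/K) = 0.274 × 982 × (1 − 982/2509).
1 − 982/2509 = 0.60861; dN/dt = 0.274 × 982 × 0.60861 = 163.76.

164 deer per year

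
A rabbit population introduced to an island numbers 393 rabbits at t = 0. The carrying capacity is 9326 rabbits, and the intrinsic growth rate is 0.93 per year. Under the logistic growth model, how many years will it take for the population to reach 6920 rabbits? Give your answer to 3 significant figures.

A = (K − N₀)/N₀ = (9326 − 393)/393 = 22.73.
Solve 9326/(1 + 22.73·e^(−0.93t)) = 6920: 1 + 22.73·e^(−0.93t) = 1.3477, so e^(−0.93t) = 0.0152962.
−0.93·t = ln(0.0152962) = -4.1801, so t = 4.1801/0.93 = 4.4948.

4.49 years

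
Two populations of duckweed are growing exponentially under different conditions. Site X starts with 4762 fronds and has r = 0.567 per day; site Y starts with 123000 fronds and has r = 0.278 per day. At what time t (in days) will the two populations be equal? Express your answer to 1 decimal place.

11.3 days

Set 4762·e^(0.567t) = 123000·e^(0.278t).
e^((0.567 − 0.278)t) = 123000/4762 → e^(0.289·t) = 25.829.
0.289·t = ln(25.829) = 3.2515, so t = 3.2515/0.289 = 11.251.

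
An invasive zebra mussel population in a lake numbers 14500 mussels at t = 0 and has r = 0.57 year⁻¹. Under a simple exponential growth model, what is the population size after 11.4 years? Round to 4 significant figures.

N(t) = N₀·e^(rt) = 14500 × e^(0.57×11.4) = 14500 × e^6.498.
e^6.498 ≈ 663.81, so N ≈ 14500 × 663.81 = 9.625284×10^6.

9625000 mussels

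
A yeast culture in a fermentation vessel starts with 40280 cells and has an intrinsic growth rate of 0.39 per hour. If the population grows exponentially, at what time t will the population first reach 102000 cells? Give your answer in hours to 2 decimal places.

Set N₀·e^(rt) = 102000: e^(0.39·t) = 102000/40280 = 2.5323.
0.39·t = ln(2.5323) = 0.92912, so t = 0.92912/0.39 = 2.3824.

2.38 hours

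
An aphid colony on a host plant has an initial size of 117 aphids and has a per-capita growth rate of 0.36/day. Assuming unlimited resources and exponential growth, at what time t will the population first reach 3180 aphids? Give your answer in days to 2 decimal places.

9.17 days

Set N₀·e^(rt) = 3180: e^(0.36·t) = 3180/117 = 27.179.
0.36·t = ln(27.179) = 3.3025, so t = 3.3025/0.36 = 9.1735.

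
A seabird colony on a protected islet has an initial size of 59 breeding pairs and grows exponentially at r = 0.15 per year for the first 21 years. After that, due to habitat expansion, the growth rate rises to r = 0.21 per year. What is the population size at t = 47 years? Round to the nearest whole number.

Phase 1: N(21) = 59·e^(0.15×21) = 59·e^3.15 = 1376.83.
Phase 2 runs for 47 − 21 = 26 years at r = 0.21.
N(47) = 1376.83·e^(0.21×26) = 1376.83·e^5.46 = 323689.

323689 breeding pairs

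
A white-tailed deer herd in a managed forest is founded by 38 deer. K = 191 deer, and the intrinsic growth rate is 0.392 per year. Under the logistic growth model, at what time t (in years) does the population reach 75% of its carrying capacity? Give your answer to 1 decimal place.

A = (K − N₀)/N₀ = (191 − 38)/38 = 4.0263.
Solve 191/(1 + 4.0263·e^(−0.392t)) = 143.25: 1 + 4.0263·e^(−0.392t) = 1.3333, so e^(−0.392t) = 0.0827887.
−0.392·t = ln(0.0827887) = -2.4915, so t = 2.4915/0.392 = 6.3558.

6.4 years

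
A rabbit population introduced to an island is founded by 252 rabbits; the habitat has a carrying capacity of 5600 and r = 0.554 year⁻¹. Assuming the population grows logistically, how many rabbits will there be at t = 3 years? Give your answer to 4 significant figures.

1114 rabbits

A = (K − N₀)/N₀ = (5600 − 252)/252 = 21.222.
N(t) = K/(1 + A·e^(−rt)) = 5600/(1 + 21.222×e^(−0.554×3)).
e^(−1.662) = 0.18976; denominator = 1 + 21.222×0.18976 = 5.0271.
N = 5600/5.0271 = 1113.96.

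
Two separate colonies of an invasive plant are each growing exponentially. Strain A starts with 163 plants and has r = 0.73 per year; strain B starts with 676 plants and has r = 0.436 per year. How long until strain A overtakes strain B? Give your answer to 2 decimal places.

4.84 years

Set 163·e^(0.73t) = 676·e^(0.436t).
e^((0.73 − 0.436)t) = 676/163 → e^(0.294·t) = 4.1472.
0.294·t = ln(4.1472) = 1.4224, so t = 1.4224/0.294 = 4.8382.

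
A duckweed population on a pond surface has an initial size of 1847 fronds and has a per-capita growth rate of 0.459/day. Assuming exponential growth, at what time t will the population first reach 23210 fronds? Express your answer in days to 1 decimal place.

5.5 days

Set N₀·e^(rt) = 23210: e^(0.459·t) = 23210/1847 = 12.566.
0.459·t = ln(12.566) = 2.531, so t = 2.531/0.459 = 5.5142.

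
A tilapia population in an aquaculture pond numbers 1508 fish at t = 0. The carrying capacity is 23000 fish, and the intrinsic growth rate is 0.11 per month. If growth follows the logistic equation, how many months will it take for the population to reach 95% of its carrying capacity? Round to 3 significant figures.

A = (K − N₀)/N₀ = (23000 − 1508)/1508 = 14.252.
Solve 23000/(1 + 14.252·e^(−0.11t)) = 21850: 1 + 14.252·e^(−0.11t) = 1.0526, so e^(−0.11t) = 0.00369293.
−0.11·t = ln(0.00369293) = -5.6013, so t = 5.6013/0.11 = 50.921.

50.9 months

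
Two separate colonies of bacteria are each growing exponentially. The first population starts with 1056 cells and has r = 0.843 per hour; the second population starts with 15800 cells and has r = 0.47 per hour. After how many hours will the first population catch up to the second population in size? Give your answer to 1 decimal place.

Set 1056·e^(0.843t) = 15800·e^(0.47t).
e^((0.843 − 0.47)t) = 15800/1056 → e^(0.373·t) = 14.962.
0.373·t = ln(14.962) = 2.7055, so t = 2.7055/0.373 = 7.2534.

7.3 hours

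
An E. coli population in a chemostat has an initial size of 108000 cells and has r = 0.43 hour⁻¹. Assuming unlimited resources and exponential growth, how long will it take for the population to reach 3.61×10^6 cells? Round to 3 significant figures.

Set N₀·e^(rt) = 3.61×10^6: e^(0.43·t) = 3.61×10^6/108000 = 33.426.
0.43·t = ln(33.426) = 3.5093, so t = 3.5093/0.43 = 8.1612.

8.16 hours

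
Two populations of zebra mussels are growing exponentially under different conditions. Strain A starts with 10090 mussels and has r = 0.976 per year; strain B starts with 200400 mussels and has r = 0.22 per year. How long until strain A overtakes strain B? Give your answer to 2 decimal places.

3.95 years

Set 10090·e^(0.976t) = 200400·e^(0.22t).
e^((0.976 − 0.22)t) = 200400/10090 → e^(0.756·t) = 19.861.
0.756·t = ln(19.861) = 2.9888, so t = 2.9888/0.756 = 3.9534.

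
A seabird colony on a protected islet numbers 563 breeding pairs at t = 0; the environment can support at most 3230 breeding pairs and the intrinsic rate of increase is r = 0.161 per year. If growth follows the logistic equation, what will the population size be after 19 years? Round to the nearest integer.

2642 breeding pairs

A = (K − N₀)/N₀ = (3230 − 563)/563 = 4.7371.
N(t) = K/(1 + A·e^(−rt)) = 3230/(1 + 4.7371×e^(−0.161×19)).
e^(−3.059) = 0.046935; denominator = 1 + 4.7371×0.046935 = 1.2223.
N = 3230/1.2223 = 2642.48.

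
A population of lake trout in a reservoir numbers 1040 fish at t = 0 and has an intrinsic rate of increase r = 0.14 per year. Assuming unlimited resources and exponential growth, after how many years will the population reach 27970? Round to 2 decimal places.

Set N₀·e^(rt) = 27970: e^(0.14·t) = 27970/1040 = 26.894.
0.14·t = ln(26.894) = 3.2919, so t = 3.2919/0.14 = 23.514.

23.51 years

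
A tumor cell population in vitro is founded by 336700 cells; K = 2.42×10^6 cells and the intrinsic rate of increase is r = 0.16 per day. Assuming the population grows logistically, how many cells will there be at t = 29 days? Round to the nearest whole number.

2283544 cells

A = (K − N₀)/N₀ = (2.42×10^6 − 336700)/336700 = 6.1874.
N(t) = K/(1 + A·e^(−rt)) = 2.42×10^6/(1 + 6.1874×e^(−0.16×29)).
e^(−4.64) = 0.0096577; denominator = 1 + 6.1874×0.0096577 = 1.0598.
N = 2.42×10^6/1.0598 = 2.283544×10^6.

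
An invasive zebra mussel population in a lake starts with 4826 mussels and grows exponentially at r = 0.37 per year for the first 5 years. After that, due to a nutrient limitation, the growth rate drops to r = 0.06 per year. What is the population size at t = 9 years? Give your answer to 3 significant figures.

Phase 1: N(5) = 4826·e^(0.37×5) = 4826·e^1.85 = 30692.5.
Phase 2 runs for 9 − 5 = 4 years at r = 0.06.
N(9) = 30692.5·e^(0.06×4) = 30692.5·e^0.24 = 39017.8.

39000 mussels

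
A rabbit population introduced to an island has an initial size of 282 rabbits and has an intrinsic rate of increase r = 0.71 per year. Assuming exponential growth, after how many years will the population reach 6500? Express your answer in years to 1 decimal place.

Set N₀·e^(rt) = 6500: e^(0.71·t) = 6500/282 = 23.05.
0.71·t = ln(23.05) = 3.1377, so t = 3.1377/0.71 = 4.4192.

4.4 years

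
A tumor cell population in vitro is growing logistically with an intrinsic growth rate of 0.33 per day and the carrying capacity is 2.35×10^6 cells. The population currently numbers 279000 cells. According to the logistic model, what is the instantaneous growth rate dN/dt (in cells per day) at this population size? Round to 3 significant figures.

dN/dt = rN(1 − N/K) = 0.33 × 279000 × (1 − 279000/2.35×10^6).
1 − 279000/2.35×10^6 = 0.88128; dN/dt = 0.33 × 279000 × 0.88128 = 81139.

81100 cells per day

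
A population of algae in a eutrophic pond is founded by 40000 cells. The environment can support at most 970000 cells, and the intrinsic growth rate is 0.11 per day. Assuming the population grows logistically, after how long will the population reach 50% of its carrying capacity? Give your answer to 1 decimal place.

28.6 days

A = (K − N₀)/N₀ = (970000 − 40000)/40000 = 23.25.
Solve 970000/(1 + 23.25·e^(−0.11t)) = 485000: 1 + 23.25·e^(−0.11t) = 2, so e^(−0.11t) = 0.0430108.
−0.11·t = ln(0.0430108) = -3.1463, so t = 3.1463/0.11 = 28.603.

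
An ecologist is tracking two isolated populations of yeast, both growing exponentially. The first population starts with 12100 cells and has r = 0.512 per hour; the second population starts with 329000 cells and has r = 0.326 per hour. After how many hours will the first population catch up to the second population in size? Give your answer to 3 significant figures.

Set 12100·e^(0.512t) = 329000·e^(0.326t).
e^((0.512 − 0.326)t) = 329000/12100 → e^(0.186·t) = 27.19.
0.186·t = ln(27.19) = 3.3029, so t = 3.3029/0.186 = 17.757.

17.8 hours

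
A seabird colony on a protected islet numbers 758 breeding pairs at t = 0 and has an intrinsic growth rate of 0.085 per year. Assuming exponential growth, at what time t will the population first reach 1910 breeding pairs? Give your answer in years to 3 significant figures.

10.9 years

Set N₀·e^(rt) = 1910: e^(0.085·t) = 1910/758 = 2.5198.
0.085·t = ln(2.5198) = 0.92418, so t = 0.92418/0.085 = 10.873.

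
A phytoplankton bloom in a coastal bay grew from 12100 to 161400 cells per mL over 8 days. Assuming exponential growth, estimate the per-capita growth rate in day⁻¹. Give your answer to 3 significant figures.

0.324 per day

From N(t) = N₀·e^(rt): e^(r·8) = 161400/12100 = 13.339.
r·8 = ln(13.339) = 2.5907, so r = 2.5907/8 = 0.32384.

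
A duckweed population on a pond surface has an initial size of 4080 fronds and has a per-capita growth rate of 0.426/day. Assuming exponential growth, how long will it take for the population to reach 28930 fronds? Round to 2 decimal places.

4.60 days

Set N₀·e^(rt) = 28930: e^(0.426·t) = 28930/4080 = 7.0907.
0.426·t = ln(7.0907) = 1.9588, so t = 1.9588/0.426 = 4.5981.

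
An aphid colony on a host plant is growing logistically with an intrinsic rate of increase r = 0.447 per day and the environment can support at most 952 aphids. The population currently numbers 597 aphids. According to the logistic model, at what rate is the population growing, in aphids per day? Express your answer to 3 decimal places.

99.511 aphids per day

dN/dt = rN(1 − N/K) = 0.447 × 597 × (1 − 597/952).
1 − 597/952 = 0.3729; dN/dt = 0.447 × 597 × 0.3729 = 99.511.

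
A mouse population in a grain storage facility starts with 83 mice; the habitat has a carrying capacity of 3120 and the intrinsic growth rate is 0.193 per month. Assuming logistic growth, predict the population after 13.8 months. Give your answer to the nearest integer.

A = (K − N₀)/N₀ = (3120 − 83)/83 = 36.59.
N(t) = K/(1 + A·e^(−rt)) = 3120/(1 + 36.59×e^(−0.193×13.8)).
e^(−2.663) = 0.069711; denominator = 1 + 36.59×0.069711 = 3.5507.
N = 3120/3.5507 = 878.689.

879 mice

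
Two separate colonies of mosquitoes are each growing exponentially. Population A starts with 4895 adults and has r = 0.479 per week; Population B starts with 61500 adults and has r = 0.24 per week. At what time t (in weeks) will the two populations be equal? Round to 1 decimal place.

10.6 weeks

Set 4895·e^(0.479t) = 61500·e^(0.24t).
e^((0.479 − 0.24)t) = 61500/4895 → e^(0.239·t) = 12.564.
0.239·t = ln(12.564) = 2.5308, so t = 2.5308/0.239 = 10.589.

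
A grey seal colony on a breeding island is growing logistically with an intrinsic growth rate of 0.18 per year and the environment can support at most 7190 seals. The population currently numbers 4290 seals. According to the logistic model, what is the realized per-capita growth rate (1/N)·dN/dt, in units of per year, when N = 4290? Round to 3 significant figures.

(1/N)·dN/dt = r(1 − N/K) = 0.18 × (1 − 4290/7190).
= 0.18 × 0.40334 = 0.072601.

0.0726 per year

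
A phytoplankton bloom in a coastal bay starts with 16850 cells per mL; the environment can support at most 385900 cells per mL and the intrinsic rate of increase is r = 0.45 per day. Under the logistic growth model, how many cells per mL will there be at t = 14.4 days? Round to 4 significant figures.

A = (K − N₀)/N₀ = (385900 − 16850)/16850 = 21.902.
N(t) = K/(1 + A·e^(−rt)) = 385900/(1 + 21.902×e^(−0.45×14.4)).
e^(−6.48) = 0.0015338; denominator = 1 + 21.902×0.0015338 = 1.0336.
N = 385900/1.0336 = 373358.

373400 cells per mL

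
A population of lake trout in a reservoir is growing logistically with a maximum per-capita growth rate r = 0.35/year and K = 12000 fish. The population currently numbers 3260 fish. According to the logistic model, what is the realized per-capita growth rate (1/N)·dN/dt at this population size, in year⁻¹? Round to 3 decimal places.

(1/N)·dN/dt = r(1 − N/K) = 0.35 × (1 − 3260/12000).
= 0.35 × 0.72833 = 0.25492.

0.255 per year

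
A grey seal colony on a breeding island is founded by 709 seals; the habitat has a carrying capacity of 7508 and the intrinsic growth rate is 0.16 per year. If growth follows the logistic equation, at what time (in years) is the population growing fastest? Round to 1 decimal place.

Logistic growth is fastest at N = K/2 = 3754.
A = (K − N₀)/N₀ = 9.5896. Set K/(1 + A·e^(−rt)) = K/2 → A·e^(−rt) = 1.
e^(−0.16t) = 1/9.5896 = 0.10428, so t = ln(9.5896)/0.16 = 2.2607/0.16 = 14.129.

14.1 years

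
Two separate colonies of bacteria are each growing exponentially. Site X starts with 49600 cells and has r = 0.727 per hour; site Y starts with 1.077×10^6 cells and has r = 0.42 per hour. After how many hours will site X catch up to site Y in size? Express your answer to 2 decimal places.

Set 49600·e^(0.727t) = 1.077×10^6·e^(0.42t).
e^((0.727 − 0.42)t) = 1.077×10^6/49600 → e^(0.307·t) = 21.714.
0.307·t = ln(21.714) = 3.0779, so t = 3.0779/0.307 = 10.026.

10.03 hours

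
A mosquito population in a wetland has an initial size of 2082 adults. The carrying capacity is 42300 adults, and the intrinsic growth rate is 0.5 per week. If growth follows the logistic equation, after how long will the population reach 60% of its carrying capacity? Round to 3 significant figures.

A = (K − N₀)/N₀ = (42300 − 2082)/2082 = 19.317.
Solve 42300/(1 + 19.317·e^(−0.5t)) = 25380: 1 + 19.317·e^(−0.5t) = 1.6667, so e^(−0.5t) = 0.0345119.
−0.5·t = ln(0.0345119) = -3.3665, so t = 3.3665/0.5 = 6.7329.

6.73 weeks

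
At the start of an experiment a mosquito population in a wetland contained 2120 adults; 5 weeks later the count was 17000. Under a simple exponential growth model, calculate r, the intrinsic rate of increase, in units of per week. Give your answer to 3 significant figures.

0.416 per week

From N(t) = N₀·e^(rt): e^(r·5) = 17000/2120 = 8.0189.
r·5 = ln(8.0189) = 2.0818, so r = 2.0818/5 = 0.41636.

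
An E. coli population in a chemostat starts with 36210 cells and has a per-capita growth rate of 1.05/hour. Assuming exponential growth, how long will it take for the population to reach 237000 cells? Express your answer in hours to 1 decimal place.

Set N₀·e^(rt) = 237000: e^(1.05·t) = 237000/36210 = 6.5452.
1.05·t = ln(6.5452) = 1.8787, so t = 1.8787/1.05 = 1.7893.

1.8 hours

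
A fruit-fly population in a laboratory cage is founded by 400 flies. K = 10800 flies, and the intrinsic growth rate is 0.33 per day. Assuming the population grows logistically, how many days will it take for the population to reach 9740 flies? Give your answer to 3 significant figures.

A = (K − N₀)/N₀ = (10800 − 400)/400 = 26.
Solve 10800/(1 + 26·e^(−0.33t)) = 9740: 1 + 26·e^(−0.33t) = 1.1088, so e^(−0.33t) = 0.00418575.
−0.33·t = ln(0.00418575) = -5.4761, so t = 5.4761/0.33 = 16.594.

16.6 days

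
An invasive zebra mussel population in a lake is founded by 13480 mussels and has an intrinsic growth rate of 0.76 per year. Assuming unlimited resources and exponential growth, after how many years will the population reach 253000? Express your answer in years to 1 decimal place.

3.9 years

Set N₀·e^(rt) = 253000: e^(0.76·t) = 253000/13480 = 18.769.
0.76·t = ln(18.769) = 2.9322, so t = 2.9322/0.76 = 3.8581.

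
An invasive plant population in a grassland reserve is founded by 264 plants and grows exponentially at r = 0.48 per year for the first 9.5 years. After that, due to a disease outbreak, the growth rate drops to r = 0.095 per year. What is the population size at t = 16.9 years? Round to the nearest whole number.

Phase 1: N(9.5) = 264·e^(0.48×9.5) = 264·e^4.56 = 25234.
Phase 2 runs for 16.9 − 9.5 = 7.4 years at r = 0.095.
N(16.9) = 25234·e^(0.095×7.4) = 25234·e^0.703 = 50967.8.

50968 plants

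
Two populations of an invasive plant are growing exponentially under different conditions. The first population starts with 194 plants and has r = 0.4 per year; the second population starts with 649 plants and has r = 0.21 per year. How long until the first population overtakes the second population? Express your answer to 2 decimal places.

Set 194·e^(0.4t) = 649·e^(0.21t).
e^((0.4 − 0.21)t) = 649/194 → e^(0.19·t) = 3.3454.
0.19·t = ln(3.3454) = 1.2076, so t = 1.2076/0.19 = 6.3557.

6.36 years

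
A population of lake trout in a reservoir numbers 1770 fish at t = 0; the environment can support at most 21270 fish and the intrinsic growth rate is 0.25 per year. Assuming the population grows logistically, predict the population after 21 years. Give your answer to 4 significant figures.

20110 fish

A = (K − N₀)/N₀ = (21270 − 1770)/1770 = 11.017.
N(t) = K/(1 + A·e^(−rt)) = 21270/(1 + 11.017×e^(−0.25×21)).
e^(−5.25) = 0.0052475; denominator = 1 + 11.017×0.0052475 = 1.0578.
N = 21270/1.0578 = 20107.5.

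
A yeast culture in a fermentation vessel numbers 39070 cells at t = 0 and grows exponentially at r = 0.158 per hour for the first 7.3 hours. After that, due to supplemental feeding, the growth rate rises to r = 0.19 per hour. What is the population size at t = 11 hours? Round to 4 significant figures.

Phase 1: N(7.3) = 39070·e^(0.158×7.3) = 39070·e^1.153 = 123811.
Phase 2 runs for 11 − 7.3 = 3.7 hours at r = 0.19.
N(11) = 123811·e^(0.19×3.7) = 123811·e^0.703 = 250074.

250100 cells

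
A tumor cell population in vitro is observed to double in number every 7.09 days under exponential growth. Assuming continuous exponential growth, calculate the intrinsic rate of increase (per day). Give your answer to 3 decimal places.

r = ln(2)/t_d = 0.6931/7.09 = 0.097764.

0.098 per day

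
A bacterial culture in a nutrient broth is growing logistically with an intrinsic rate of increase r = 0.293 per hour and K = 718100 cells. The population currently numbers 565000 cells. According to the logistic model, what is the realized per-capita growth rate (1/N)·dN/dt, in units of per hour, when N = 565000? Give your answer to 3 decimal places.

0.062 per hour

(1/N)·dN/dt = r(1 − N/K) = 0.293 × (1 − 565000/718100).
= 0.293 × 0.2132 = 0.062468.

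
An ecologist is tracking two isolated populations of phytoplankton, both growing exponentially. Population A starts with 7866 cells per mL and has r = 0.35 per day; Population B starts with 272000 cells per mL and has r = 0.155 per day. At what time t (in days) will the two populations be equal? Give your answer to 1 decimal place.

Set 7866·e^(0.35t) = 272000·e^(0.155t).
e^((0.35 − 0.155)t) = 272000/7866 → e^(0.195·t) = 34.579.
0.195·t = ln(34.579) = 3.5433, so t = 3.5433/0.195 = 18.171.

18.2 days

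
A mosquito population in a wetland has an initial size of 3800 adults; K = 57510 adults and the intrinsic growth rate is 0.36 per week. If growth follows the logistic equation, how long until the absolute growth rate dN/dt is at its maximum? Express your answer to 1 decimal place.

7.4 weeks

Logistic growth is fastest at N = K/2 = 28755.
A = (K − N₀)/N₀ = 14.134. Set K/(1 + A·e^(−rt)) = K/2 → A·e^(−rt) = 1.
e^(−0.36t) = 1/14.134 = 0.0707503, so t = ln(14.134)/0.36 = 2.6486/0.36 = 7.3572.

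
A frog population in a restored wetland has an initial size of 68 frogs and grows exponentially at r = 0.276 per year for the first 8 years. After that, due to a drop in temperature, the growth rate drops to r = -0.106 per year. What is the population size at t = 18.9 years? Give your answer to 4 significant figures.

194.8 frogs

Phase 1: N(8) = 68·e^(0.276×8) = 68·e^2.208 = 618.63.
Phase 2 runs for 18.9 − 8 = 10.9 years at r = -0.106.
N(18.9) = 618.63·e^(-0.106×10.9) = 618.63·e^-1.155 = 194.826.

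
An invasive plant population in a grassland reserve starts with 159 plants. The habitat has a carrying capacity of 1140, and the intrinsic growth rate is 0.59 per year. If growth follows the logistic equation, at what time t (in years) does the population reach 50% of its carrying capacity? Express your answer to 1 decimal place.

A = (K − N₀)/N₀ = (1140 − 159)/159 = 6.1698.
Solve 1140/(1 + 6.1698·e^(−0.59t)) = 570: 1 + 6.1698·e^(−0.59t) = 2, so e^(−0.59t) = 0.16208.
−0.59·t = ln(0.16208) = -1.8197, so t = 1.8197/0.59 = 3.0842.

3.1 years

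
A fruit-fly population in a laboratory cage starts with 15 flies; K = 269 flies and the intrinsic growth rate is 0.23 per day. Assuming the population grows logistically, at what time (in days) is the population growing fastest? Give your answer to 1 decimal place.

12.3 days

Logistic growth is fastest at N = K/2 = 134.5.
A = (K − N₀)/N₀ = 16.933. Set K/(1 + A·e^(−rt)) = K/2 → A·e^(−rt) = 1.
e^(−0.23t) = 1/16.933 = 0.0590551, so t = ln(16.933)/0.23 = 2.8293/0.23 = 12.301.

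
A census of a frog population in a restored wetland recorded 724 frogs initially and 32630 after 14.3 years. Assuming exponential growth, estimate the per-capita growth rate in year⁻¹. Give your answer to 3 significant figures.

0.266 per year

From N(t) = N₀·e^(rt): e^(r·14.3) = 32630/724 = 45.069.
r·14.3 = ln(45.069) = 3.8082, so r = 3.8082/14.3 = 0.26631.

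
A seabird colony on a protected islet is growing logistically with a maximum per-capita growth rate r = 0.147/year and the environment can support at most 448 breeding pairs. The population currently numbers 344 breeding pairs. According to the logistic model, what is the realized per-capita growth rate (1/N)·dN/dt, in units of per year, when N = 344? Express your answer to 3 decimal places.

0.034 per year

(1/N)·dN/dt = r(1 − N/K) = 0.147 × (1 − 344/448).
= 0.147 × 0.23214 = 0.034125.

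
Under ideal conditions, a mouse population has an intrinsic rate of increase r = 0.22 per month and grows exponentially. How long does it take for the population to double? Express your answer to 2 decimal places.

Doubling time t_d = ln(2)/r = 0.6931/0.22 = 3.1507.

3.15 months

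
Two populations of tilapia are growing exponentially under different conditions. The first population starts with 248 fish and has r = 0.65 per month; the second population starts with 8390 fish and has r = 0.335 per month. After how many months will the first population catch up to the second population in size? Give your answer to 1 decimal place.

Set 248·e^(0.65t) = 8390·e^(0.335t).
e^((0.65 − 0.335)t) = 8390/248 → e^(0.315·t) = 33.831.
0.315·t = ln(33.831) = 3.5214, so t = 3.5214/0.315 = 11.179.

11.2 months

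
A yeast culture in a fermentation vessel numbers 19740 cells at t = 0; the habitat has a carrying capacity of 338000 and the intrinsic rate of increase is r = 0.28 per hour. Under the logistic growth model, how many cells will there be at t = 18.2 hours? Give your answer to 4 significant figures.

A = (K − N₀)/N₀ = (338000 − 19740)/19740 = 16.123.
N(t) = K/(1 + A·e^(−rt)) = 338000/(1 + 16.123×e^(−0.28×18.2)).
e^(−5.096) = 0.0061212; denominator = 1 + 16.123×0.0061212 = 1.0987.
N = 338000/1.0987 = 307639.

307600 cells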